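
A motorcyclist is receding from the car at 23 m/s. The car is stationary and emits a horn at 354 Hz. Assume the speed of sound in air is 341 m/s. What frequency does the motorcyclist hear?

Moving observer, stationary source: f' = f · (v − v_o)/v.
f' = 354 × (341 − 23)/341 = 354 × 318/341 ≈ 330 Hz.

330 Hz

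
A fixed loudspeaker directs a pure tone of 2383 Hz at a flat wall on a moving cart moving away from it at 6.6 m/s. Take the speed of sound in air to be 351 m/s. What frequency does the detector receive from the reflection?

At the flat wall on a moving cart (a moving observer), f₁ = f₀ · (v − u)/v = 2383 × 344.4/351 ≈ 2338 Hz.
The reflection then acts as a moving source: f₂ = f₁ · v/(v + u) ≈ 2295 Hz.

2295 Hz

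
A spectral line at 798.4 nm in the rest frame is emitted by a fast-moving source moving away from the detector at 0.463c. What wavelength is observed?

Relativistic Doppler for wavelength: λ' = λ₀ · √((1 + β)/(1 − β)).
λ' = 798.4 × √(1.4630/0.5370) = 798.4 × 1.65057 ≈ 1317.8 nm.

1317.8 nm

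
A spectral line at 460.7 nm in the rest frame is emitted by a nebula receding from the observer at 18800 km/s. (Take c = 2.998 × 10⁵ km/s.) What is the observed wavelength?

β = v/c = 18800/299800 = 0.0627.
Relativistic Doppler for wavelength: λ' = λ₀ · √((1 + β)/(1 − β)).
λ' = 460.7 × √(1.0627/0.9373) = 460.7 × 1.06480 ≈ 490.6 nm.

490.6 nm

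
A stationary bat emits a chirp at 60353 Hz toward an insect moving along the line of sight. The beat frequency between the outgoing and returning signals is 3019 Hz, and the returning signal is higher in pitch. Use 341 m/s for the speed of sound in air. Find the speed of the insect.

Double Doppler shift off a moving reflector: f₂ = f₀ · (v + u)/(v − u) (u > 0 toward emitter).
Returning signal is higher, so f₂ = f₀ + Δf = 60353 + 3019 = 63372 Hz.
Rearranging, u = v · (f₂ − f₀)/(f₂ + f₀) = 341 × 3019/123725 ≈ 8.3 m/s.
So the insect is moving at 8.3 m/s toward the emitter.

8.3 m/s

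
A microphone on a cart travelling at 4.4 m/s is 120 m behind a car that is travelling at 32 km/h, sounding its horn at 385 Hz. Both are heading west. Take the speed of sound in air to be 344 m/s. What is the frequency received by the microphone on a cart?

380 Hz

32 km/h = 8.889 m/s.
The microphone on a cart is behind, so the car is moving away from it while the microphone on a cart is moving toward the car.
Both move, so f' = f · (v + v_o)/(v + v_s).
f' = 385 × (344 + 4.4)/(344 + 8.889) = 385 × 348.4/352.89 ≈ 380 Hz.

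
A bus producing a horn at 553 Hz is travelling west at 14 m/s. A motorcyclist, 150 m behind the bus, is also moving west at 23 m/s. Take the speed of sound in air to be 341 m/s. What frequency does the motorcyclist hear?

567 Hz

The motorcyclist is behind, so the bus is moving away from it while the motorcyclist is moving toward the bus.
Both move, so f' = f · (v + v_o)/(v + v_s).
f' = 553 × (341 + 23)/(341 + 14) = 553 × 364/355 ≈ 567 Hz.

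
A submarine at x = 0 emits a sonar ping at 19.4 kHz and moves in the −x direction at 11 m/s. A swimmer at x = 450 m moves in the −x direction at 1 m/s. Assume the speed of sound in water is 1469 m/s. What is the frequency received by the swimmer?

19.27 kHz

The observer lies on the +x side, so the source is heading away from the observer and the observer is heading toward the source.
General Doppler shift: f' = f · (v + v_o)/(v + v_s).
f' = 19.4 × (1469 + 1)/(1469 + 11) = 19.4 × 1470/1480 ≈ 19.27 kHz.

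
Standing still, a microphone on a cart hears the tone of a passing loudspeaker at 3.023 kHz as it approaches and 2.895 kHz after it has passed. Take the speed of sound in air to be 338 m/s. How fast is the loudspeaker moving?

f₁/f₂ = (v + v_s)/(v − v_s), so v_s = v · (f₁ − f₂)/(f₁ + f₂).
v_s = 338 × (3.023 − 2.895)/(3.023 + 2.895) = 338 × 0.128/5.918 ≈ 7.3 m/s.

7.3 m/s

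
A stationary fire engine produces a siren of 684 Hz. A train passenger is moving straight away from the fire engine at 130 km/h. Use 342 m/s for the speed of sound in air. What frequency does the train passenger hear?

612 Hz

130 km/h = 36.11 m/s.
Only the observer moves, away from the source, so f' = f · (v − v_o)/v.
f' = 684 × (342 − 36.11)/342 = 684 × 305.89/342 ≈ 612 Hz.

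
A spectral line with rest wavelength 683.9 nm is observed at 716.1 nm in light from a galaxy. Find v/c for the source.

0.046c

λ'/λ₀ = 1.0471 > 1 (redshift), so the source is receding.
λ'/λ₀ = √((1 + β)/(1 − β)) for a receding source ⇒ β = (r² − 1)/(r² + 1) with r = λ'/λ₀.
β = (1.0964 − 1)/(1.0964 + 1) ≈ 0.046.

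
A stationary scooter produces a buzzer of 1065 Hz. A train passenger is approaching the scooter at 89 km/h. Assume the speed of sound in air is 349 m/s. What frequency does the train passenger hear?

1140 Hz

89 km/h = 24.72 m/s.
Only the observer moves, toward the source, so f' = f · (v + v_o)/v.
f' = 1065 × (349 + 24.72)/349 = 1065 × 373.72/349 ≈ 1140 Hz.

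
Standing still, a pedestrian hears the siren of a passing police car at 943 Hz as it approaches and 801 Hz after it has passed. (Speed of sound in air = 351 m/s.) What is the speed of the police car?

29 m/s

f₁/f₂ = (v + v_s)/(v − v_s), so v_s = v · (f₁ − f₂)/(f₁ + f₂).
v_s = 351 × (943 − 801)/(943 + 801) = 351 × 142/1744 ≈ 29 m/s.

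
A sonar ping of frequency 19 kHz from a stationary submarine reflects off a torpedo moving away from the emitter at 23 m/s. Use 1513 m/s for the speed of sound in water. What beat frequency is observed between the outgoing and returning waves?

569 Hz

At the torpedo (a moving observer), f₁ = f₀ · (v − u)/v = 19 × 1490/1513 ≈ 18.711 kHz.
On reflection it acts as a source moving away from the stationary detector: f₂ = f₁ · v/(v + u) = 18.711 × 1513/1536 ≈ 18.431 kHz.
Beat frequency (with f₀ = 19000 Hz): |f₂ − f₀| = 2u·f₀/(v + u) = 2 × 23 × 19000/1536 ≈ 569 Hz.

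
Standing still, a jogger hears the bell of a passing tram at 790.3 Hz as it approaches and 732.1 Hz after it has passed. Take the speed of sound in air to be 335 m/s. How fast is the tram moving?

12.8 m/s

f₁/f₂ = (v + v_s)/(v − v_s), so v_s = v · (f₁ − f₂)/(f₁ + f₂).
v_s = 335 × (790.3 − 732.1)/(790.3 + 732.1) = 335 × 58.2/1522.4 ≈ 12.8 m/s.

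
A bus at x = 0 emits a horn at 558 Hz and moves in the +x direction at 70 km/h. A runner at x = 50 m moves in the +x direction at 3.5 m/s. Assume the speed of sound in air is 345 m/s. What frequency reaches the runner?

70 km/h = 19.44 m/s.
The observer lies on the +x side, so the source is heading toward the observer and the observer is heading away from the source.
Both move, so f' = f · (v − v_o)/(v − v_s).
f' = 558 × (345 − 3.5)/(345 − 19.44) = 558 × 341.5/325.56 ≈ 585 Hz.

585 Hz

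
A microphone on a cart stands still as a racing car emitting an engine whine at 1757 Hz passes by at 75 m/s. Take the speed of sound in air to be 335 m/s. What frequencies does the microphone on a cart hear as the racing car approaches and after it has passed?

2264 Hz approaching; 1436 Hz receding

Approaching: f₁ = f · v/(v − v_s) = 1757 × 335/260 ≈ 2264 Hz.
Receding: f₂ = f · v/(v + v_s) = 1757 × 335/410 ≈ 1436 Hz.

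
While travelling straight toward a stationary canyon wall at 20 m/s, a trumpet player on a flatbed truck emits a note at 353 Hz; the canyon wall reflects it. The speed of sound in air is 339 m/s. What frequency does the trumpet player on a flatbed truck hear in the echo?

397 Hz

The canyon wall receives the sound from a moving source: f₁ = f₀ · v/(v − v_e) = 353 × 339/319 ≈ 375 Hz.
On the return leg the trumpet player on a flatbed truck is a moving observer: f₂ = f₁ · (v + v_e)/v = 375 × 359/339 ≈ 397 Hz.
Equivalently f₂ = f₀ · (v + v_e)/(v − v_e).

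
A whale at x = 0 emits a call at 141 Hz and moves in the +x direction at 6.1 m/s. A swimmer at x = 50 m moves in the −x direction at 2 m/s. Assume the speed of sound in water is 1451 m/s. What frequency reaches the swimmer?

The observer lies on the +x side, so the source is heading toward the observer and the observer is heading toward the source.
With source approaching and observer approaching, f' = f · (v + v_o)/(v − v_s).
f' = 141 × (1451 + 2)/(1451 − 6.1) = 141 × 1453/1444.9 ≈ 142 Hz.

142 Hz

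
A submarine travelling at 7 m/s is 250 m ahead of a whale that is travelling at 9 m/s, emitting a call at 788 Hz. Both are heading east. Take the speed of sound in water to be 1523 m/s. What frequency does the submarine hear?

789 Hz

The submarine is ahead, so the whale is moving toward it while the submarine is moving away from the whale.
With source approaching and observer receding, f' = f · (v − v_o)/(v − v_s).
f' = 788 × (1523 − 7)/(1523 − 9) = 788 × 1516/1514 ≈ 789 Hz.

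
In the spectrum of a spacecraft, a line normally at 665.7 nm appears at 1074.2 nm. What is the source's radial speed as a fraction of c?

λ'/λ₀ = 1.6136 > 1 (redshift), so the source is receding.
λ'/λ₀ = √((1 + β)/(1 − β)) for a receding source ⇒ β = (r² − 1)/(r² + 1) with r = λ'/λ₀.
β = (2.6038 − 1)/(2.6038 + 1) ≈ 0.445.

0.445c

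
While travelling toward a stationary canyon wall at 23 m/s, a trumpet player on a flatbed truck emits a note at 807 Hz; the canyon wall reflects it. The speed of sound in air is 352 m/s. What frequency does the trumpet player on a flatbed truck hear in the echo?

The canyon wall receives the sound from a moving source: f₁ = f₀ · v/(v − v_e) = 807 × 352/329 ≈ 863 Hz.
On the return leg the trumpet player on a flatbed truck is a moving observer: f₂ = f₁ · (v + v_e)/v = 863 × 375/352 ≈ 920 Hz.
Equivalently f₂ = f₀ · (v + v_e)/(v − v_e).

920 Hz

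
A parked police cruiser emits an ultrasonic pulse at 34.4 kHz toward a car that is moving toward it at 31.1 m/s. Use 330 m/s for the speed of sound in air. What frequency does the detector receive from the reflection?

The car first receives the wave as a moving observer: f₁ = f₀ · (v + u)/v = 34.4 × (330 + 31.1)/330 ≈ 37.6 kHz.
The reflection then acts as a moving source: f₂ = f₁ · v/(v − u) ≈ 41.6 kHz.
Equivalently f₂ = f₀ · (v + u)/(v − u).

41.6 kHz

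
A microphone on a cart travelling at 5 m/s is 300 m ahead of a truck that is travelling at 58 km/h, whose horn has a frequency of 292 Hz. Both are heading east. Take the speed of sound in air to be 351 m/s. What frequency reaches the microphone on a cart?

302 Hz

58 km/h = 16.11 m/s.
The microphone on a cart is ahead, so the truck is moving toward it while the microphone on a cart is moving away from the truck.
Both move, so f' = f · (v − v_o)/(v − v_s).
f' = 292 × (351 − 5)/(351 − 16.11) = 292 × 346/334.89 ≈ 302 Hz.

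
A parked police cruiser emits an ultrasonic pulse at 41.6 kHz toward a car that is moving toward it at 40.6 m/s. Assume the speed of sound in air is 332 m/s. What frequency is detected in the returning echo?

53.2 kHz

At the car (a moving observer), f₁ = f₀ · (v + u)/v = 41.6 × 372.6/332 ≈ 46.7 kHz.
On reflection it acts as a source moving toward the stationary detector: f₂ = f₁ · v/(v − u) = 46.7 × 332/291.4 ≈ 53.2 kHz.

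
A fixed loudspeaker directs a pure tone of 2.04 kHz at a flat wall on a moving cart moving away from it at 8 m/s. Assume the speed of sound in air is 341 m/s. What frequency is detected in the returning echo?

1.946 kHz

The flat wall on a moving cart first receives the wave as a moving observer: f₁ = f₀ · (v − u)/v = 2.04 × (341 − 8)/341 ≈ 1.992 kHz.
On reflection it acts as a source moving away from the stationary detector: f₂ = f₁ · v/(v + u) = 1.992 × 341/349 ≈ 1.946 kHz.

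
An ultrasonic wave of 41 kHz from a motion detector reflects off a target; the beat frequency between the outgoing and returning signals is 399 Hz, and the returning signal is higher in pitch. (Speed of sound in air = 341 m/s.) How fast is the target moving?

Double Doppler shift off a moving reflector: f₂ = f₀ · (v + u)/(v − u) (u > 0 toward emitter).
Returning signal is higher, so f₂ = f₀ + Δf = 41000 + 399 = 41399 Hz.
Rearranging, u = v · (f₂ − f₀)/(f₂ + f₀) = 341 × 399/82399 ≈ 1.65 m/s.
So the target is moving at 1.65 m/s toward the emitter.

1.65 m/s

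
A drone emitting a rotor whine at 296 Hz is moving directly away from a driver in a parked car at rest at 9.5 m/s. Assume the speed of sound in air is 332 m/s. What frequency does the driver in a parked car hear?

288 Hz

Only the source moves, away from the listener, so f' = f · v/(v + v_s).
f' = 296 × 332/(332 + 9.5) = 296 × 332/341.5 ≈ 288 Hz.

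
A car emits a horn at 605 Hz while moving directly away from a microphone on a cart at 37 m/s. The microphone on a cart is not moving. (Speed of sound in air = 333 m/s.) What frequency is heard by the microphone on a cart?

Moving source, stationary observer: f' = f · v/(v + v_s) since the source is receding.
f' = 605 × 333/(333 + 37) = 605 × 333/370 ≈ 544 Hz.

544 Hz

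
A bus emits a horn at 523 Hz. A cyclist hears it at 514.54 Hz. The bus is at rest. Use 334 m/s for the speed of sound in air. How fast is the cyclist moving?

5.4 m/s

f' < f, so the cyclist is receding.
f' = f · (v − v_o)/v ⇒ v_o = v · |f'/f − 1|.
v_o = 334 × |514.54/523 − 1| = 334 × 0.01618 ≈ 5.4 m/s.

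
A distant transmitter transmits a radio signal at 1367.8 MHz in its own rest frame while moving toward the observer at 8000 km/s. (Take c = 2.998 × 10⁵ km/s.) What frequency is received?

1404.8 MHz

β = v/c = 8000/299800 = 0.0267.
Relativistic Doppler for frequency: f' = f₀ · √((1 + β)/(1 − β)).
f' = 1367.8 × √(1.0267/0.9733) = 1367.8 × 1.02705 ≈ 1404.8 MHz.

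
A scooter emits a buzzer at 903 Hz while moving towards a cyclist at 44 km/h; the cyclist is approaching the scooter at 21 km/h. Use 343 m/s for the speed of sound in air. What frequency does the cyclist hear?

952 Hz

44 km/h = 12.22 m/s; 21 km/h = 5.833 m/s.
Both move, so f' = f · (v + v_o)/(v − v_s).
f' = 903 × (343 + 5.833)/(343 − 12.22) = 903 × 348.83/330.78 ≈ 952 Hz.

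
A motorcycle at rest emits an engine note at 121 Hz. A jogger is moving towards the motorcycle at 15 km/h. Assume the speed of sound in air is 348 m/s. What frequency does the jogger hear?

122 Hz

15 km/h = 4.167 m/s.
Moving observer, stationary source: f' = f · (v + v_o)/v.
f' = 121 × (348 + 4.167)/348 = 121 × 352.17/348 ≈ 122 Hz.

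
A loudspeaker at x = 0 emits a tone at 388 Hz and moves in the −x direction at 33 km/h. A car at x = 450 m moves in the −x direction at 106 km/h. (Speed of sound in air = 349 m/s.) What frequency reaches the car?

33 km/h = 9.167 m/s; 106 km/h = 29.44 m/s.
The observer lies on the +x side, so the source is heading away from the observer and the observer is heading toward the source.
With source receding and observer approaching, f' = f · (v + v_o)/(v + v_s).
f' = 388 × (349 + 29.44)/(349 + 9.167) = 388 × 378.44/358.17 ≈ 410 Hz.

410 Hz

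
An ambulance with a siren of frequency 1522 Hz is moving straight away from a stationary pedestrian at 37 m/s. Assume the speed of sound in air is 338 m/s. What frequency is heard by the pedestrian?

With the source moving away from a stationary observer, f' = f · v/(v + v_s).
f' = 1522 × 338/(338 + 37) = 1522 × 338/375 ≈ 1372 Hz.

1372 Hz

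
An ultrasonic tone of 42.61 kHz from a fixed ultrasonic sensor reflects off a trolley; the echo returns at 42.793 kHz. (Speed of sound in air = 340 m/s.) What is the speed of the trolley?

0.73 m/s

Double Doppler shift off a moving reflector: f₂ = f₀ · (v + u)/(v − u) (u > 0 toward emitter).
Rearranging, u = v · (f₂ − f₀)/(f₂ + f₀) = 340 × 0.183/85.403 ≈ 0.73 m/s.
So the trolley is moving at 0.73 m/s toward the emitter.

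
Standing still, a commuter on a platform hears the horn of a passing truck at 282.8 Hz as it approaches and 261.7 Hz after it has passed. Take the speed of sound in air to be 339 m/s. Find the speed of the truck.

13.1 m/s

f₁/f₂ = (v + v_s)/(v − v_s), so v_s = v · (f₁ − f₂)/(f₁ + f₂).
v_s = 339 × (282.8 − 261.7)/(282.8 + 261.7) = 339 × 21.1/544.5 ≈ 13.1 m/s.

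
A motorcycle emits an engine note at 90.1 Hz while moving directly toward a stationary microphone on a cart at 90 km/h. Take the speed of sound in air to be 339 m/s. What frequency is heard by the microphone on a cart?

97 Hz

90 km/h = 25 m/s.
Moving source, stationary observer: f' = f · v/(v − v_s) since the source is approaching.
f' = 90.1 × 339/(339 − 25) = 90.1 × 339/314 ≈ 97 Hz.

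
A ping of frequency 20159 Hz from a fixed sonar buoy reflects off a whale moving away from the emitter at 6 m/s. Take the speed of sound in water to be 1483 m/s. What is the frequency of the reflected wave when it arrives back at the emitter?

The whale first receives the wave as a moving observer: f₁ = f₀ · (v − u)/v = 20159 × (1483 − 6)/1483 ≈ 20077 Hz.
The reflection then acts as a moving source: f₂ = f₁ · v/(v + u) ≈ 19997 Hz.

19997 Hz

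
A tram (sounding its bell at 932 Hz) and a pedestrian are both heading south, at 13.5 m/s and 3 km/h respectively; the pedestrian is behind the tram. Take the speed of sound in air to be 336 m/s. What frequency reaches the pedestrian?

898 Hz

3 km/h = 0.8333 m/s.
The pedestrian is behind, so the tram is moving away from it while the pedestrian is moving toward the tram.
General Doppler shift: f' = f · (v + v_o)/(v + v_s).
f' = 932 × (336 + 0.8333)/(336 + 13.5) = 932 × 336.83/349.5 ≈ 898 Hz.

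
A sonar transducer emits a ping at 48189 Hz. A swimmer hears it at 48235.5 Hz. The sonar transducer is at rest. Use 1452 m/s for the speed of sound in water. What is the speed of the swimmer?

1.40 m/s

f' > f, so the swimmer is approaching.
f' = f · (v + v_o)/v ⇒ v_o = v · |f'/f − 1|.
v_o = 1452 × |48235.5/48189 − 1| = 1452 × 0.000965 ≈ 1.40 m/s.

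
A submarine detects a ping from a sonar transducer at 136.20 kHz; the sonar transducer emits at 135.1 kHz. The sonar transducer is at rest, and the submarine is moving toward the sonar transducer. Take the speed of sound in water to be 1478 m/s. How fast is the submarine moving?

12.0 m/s

f' = f · (v + v_o)/v ⇒ v_o = v · |f'/f − 1|.
v_o = 1478 × |136.20/135.1 − 1| = 1478 × 0.008142 ≈ 12.0 m/s.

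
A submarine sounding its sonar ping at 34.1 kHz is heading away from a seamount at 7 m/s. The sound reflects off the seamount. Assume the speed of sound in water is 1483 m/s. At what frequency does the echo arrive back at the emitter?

The seamount receives the sound from a moving source: f₁ = f₀ · v/(v + v_e) = 34.1 × 1483/1490 ≈ 33.9 kHz.
On the return leg the submarine is a moving observer: f₂ = f₁ · (v − v_e)/v = 33.9 × 1476/1483 ≈ 33.8 kHz.

33.8 kHz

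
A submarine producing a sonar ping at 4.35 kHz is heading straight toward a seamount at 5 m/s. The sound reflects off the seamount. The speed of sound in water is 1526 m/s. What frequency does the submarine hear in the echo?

4.38 kHz

The seamount receives the sound from a moving source: f₁ = f₀ · v/(v − v_e) = 4.35 × 1526/1521 ≈ 4.36 kHz.
On the return leg the submarine is a moving observer: f₂ = f₁ · (v + v_e)/v = 4.36 × 1531/1526 ≈ 4.38 kHz.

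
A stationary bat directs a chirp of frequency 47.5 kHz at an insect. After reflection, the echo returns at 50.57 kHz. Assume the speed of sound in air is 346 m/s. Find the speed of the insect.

Double Doppler shift off a moving reflector: f₂ = f₀ · (v + u)/(v − u) (u > 0 toward emitter).
Rearranging, u = v · (f₂ − f₀)/(f₂ + f₀) = 346 × 3.07/98.07 ≈ 10.8 m/s.
So the insect is moving at 10.8 m/s toward the emitter.

10.8 m/s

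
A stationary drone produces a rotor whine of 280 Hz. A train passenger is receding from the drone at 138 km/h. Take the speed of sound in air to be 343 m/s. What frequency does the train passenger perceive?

138 km/h = 38.33 m/s.
Only the observer moves, away from the source, so f' = f · (v − v_o)/v.
f' = 280 × (343 − 38.33)/343 = 280 × 304.67/343 ≈ 249 Hz.

249 Hz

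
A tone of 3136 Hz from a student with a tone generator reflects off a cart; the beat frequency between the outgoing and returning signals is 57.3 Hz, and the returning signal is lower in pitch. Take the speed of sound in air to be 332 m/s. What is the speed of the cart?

Double Doppler shift off a moving reflector: f₂ = f₀ · (v + u)/(v − u) (u > 0 toward emitter).
Returning signal is lower, so f₂ = f₀ − Δf = 3136 − 57.3 = 3078.7 Hz.
Rearranging, u = v · (f₂ − f₀)/(f₂ + f₀) = 332 × -57.3/6214.7 ≈ -3.1 m/s.
So the cart is moving at 3.1 m/s away from the emitter.

3.1 m/s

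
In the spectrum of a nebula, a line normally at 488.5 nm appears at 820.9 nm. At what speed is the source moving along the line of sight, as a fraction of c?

λ'/λ₀ = 1.6805 > 1 (redshift), so the source is receding.
λ'/λ₀ = √((1 + β)/(1 − β)) for a receding source ⇒ β = (r² − 1)/(r² + 1) with r = λ'/λ₀.
β = (2.8239 − 1)/(2.8239 + 1) ≈ 0.477.

0.477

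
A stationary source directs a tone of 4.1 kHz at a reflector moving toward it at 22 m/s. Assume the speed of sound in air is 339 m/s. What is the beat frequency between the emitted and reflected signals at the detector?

569 Hz

The reflector first receives the wave as a moving observer: f₁ = f₀ · (v + u)/v = 4.1 × (339 + 22)/339 ≈ 4.366 kHz.
The reflection then acts as a moving source: f₂ = f₁ · v/(v − u) ≈ 4.669 kHz.
Beat frequency (with f₀ = 4100 Hz): |f₂ − f₀| = 2u·f₀/(v − u) = 2 × 22 × 4100/317 ≈ 569 Hz.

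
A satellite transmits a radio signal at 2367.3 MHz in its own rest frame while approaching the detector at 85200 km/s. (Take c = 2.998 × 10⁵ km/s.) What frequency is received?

3170.8 MHz

β = v/c = 85200/299800 = 0.2842.
Relativistic Doppler for frequency: f' = f₀ · √((1 + β)/(1 − β)).
f' = 2367.3 × √(1.2842/0.7158) = 2367.3 × 1.33942 ≈ 3170.8 MHz.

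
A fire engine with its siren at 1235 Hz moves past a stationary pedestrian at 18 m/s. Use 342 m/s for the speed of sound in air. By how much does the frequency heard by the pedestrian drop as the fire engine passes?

Approaching: f₁ = f · v/(v − v_s) = 1235 × 342/324 ≈ 1304 Hz.
Receding: f₂ = f · v/(v + v_s) = 1235 × 342/360 ≈ 1173 Hz.
Drop: f₁ − f₂ = 2f·v·v_s/(v² − v_s²) = 2 × 1235 × 342 × 18/(342² − 18²) ≈ 130 Hz.

130 Hz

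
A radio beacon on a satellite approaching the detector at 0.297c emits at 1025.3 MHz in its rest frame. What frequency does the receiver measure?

1392.7 MHz

Relativistic Doppler for frequency: f' = f₀ · √((1 + β)/(1 − β)).
f' = 1025.3 × √(1.2970/0.7030) = 1025.3 × 1.35829 ≈ 1392.7 MHz.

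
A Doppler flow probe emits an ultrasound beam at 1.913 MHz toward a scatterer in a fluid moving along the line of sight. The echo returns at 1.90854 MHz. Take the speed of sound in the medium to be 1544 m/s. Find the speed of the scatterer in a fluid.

Double Doppler shift off a moving reflector: f₂ = f₀ · (v + u)/(v − u) (u > 0 toward emitter).
Rearranging, u = v · (f₂ − f₀)/(f₂ + f₀) = 1544 × -0.00446/3.82154 ≈ -1.80 m/s.
So the scatterer in a fluid is moving at 1.80 m/s away from the emitter.

1.80 m/s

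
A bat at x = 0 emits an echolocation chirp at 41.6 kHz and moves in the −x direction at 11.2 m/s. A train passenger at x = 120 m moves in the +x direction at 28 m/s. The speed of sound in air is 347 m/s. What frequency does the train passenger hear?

The observer lies on the +x side, so the source is heading away from the observer and the observer is heading away from the source.
With source receding and observer receding, f' = f · (v − v_o)/(v + v_s).
f' = 41.6 × (347 − 28)/(347 + 11.2) = 41.6 × 319/358.2 ≈ 37.0 kHz.

37.0 kHz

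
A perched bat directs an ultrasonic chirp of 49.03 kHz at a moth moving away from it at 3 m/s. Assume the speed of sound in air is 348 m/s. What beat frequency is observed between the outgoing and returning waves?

838 Hz

The moth first receives the wave as a moving observer: f₁ = f₀ · (v − u)/v = 49.03 × (348 − 3)/348 ≈ 48.607 kHz.
On reflection it acts as a source moving away from the stationary detector: f₂ = f₁ · v/(v + u) = 48.607 × 348/351 ≈ 48.192 kHz.
Beat frequency (with f₀ = 49030 Hz): |f₂ − f₀| = 2u·f₀/(v + u) = 2 × 3 × 49030/351 ≈ 838 Hz.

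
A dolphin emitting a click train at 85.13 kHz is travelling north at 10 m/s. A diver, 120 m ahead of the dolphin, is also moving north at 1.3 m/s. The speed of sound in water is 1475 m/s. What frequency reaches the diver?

85.6 kHz

The diver is ahead, so the dolphin is moving toward it while the diver is moving away from the dolphin.
Both move, so f' = f · (v − v_o)/(v − v_s).
f' = 85.13 × (1475 − 1.3)/(1475 − 10) = 85.13 × 1473.7/1465 ≈ 85.6 kHz.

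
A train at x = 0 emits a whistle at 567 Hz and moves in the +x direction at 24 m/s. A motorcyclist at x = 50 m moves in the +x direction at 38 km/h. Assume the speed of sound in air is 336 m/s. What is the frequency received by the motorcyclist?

38 km/h = 10.56 m/s.
The observer lies on the +x side, so the source is heading toward the observer and the observer is heading away from the source.
With source approaching and observer receding, f' = f · (v − v_o)/(v − v_s).
f' = 567 × (336 − 10.56)/(336 − 24) = 567 × 325.44/312 ≈ 591 Hz.

591 Hz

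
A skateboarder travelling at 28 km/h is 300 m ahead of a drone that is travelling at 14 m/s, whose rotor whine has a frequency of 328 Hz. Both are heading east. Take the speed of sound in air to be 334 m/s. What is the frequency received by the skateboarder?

334 Hz

28 km/h = 7.778 m/s.
The skateboarder is ahead, so the drone is moving toward it while the skateboarder is moving away from the drone.
Both move, so f' = f · (v − v_o)/(v − v_s).
f' = 328 × (334 − 7.778)/(334 − 14) = 328 × 326.22/320 ≈ 334 Hz.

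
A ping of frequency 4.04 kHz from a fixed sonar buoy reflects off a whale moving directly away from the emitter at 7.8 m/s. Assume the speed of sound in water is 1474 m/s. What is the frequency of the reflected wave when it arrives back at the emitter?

4.00 kHz

The whale first receives the wave as a moving observer: f₁ = f₀ · (v − u)/v = 4.04 × (1474 − 7.8)/1474 ≈ 4.02 kHz.
The reflection then acts as a moving source: f₂ = f₁ · v/(v + u) ≈ 4.00 kHz.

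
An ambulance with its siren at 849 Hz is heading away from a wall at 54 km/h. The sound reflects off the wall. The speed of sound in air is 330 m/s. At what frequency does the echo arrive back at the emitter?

54 km/h = 15 m/s.
The wall receives the sound from a moving source: f₁ = f₀ · v/(v + v_e) = 849 × 330/345 ≈ 812 Hz.
On the return leg the ambulance is a moving observer: f₂ = f₁ · (v − v_e)/v = 812 × 315/330 ≈ 775 Hz.

775 Hz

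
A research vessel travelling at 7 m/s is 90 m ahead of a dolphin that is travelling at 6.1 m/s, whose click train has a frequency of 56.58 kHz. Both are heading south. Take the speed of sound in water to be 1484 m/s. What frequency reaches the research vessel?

56.5 kHz

The research vessel is ahead, so the dolphin is moving toward it while the research vessel is moving away from the dolphin.
General Doppler shift: f' = f · (v − v_o)/(v − v_s).
f' = 56.58 × (1484 − 7)/(1484 − 6.1) = 56.58 × 1477/1477.9 ≈ 56.5 kHz.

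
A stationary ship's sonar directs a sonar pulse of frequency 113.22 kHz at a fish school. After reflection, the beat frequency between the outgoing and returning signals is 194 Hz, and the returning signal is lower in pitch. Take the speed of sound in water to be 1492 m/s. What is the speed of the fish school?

1.28 m/s

Double Doppler shift off a moving reflector: f₂ = f₀ · (v + u)/(v − u) (u > 0 toward emitter).
Returning signal is lower, so f₂ = f₀ − Δf = 113220 − 194 = 113026 Hz.
Rearranging, u = v · (f₂ − f₀)/(f₂ + f₀) = 1492 × -194/226246 ≈ -1.28 m/s.
So the fish school is moving at 1.28 m/s away from the emitter.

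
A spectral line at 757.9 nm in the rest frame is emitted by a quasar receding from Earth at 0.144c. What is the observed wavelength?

Relativistic Doppler for wavelength: λ' = λ₀ · √((1 + β)/(1 − β)).
λ' = 757.9 × √(1.1440/0.8560) = 757.9 × 1.15605 ≈ 876.2 nm.

876.2 nm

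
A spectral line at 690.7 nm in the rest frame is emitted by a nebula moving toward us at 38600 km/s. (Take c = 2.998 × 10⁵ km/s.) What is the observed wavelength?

β = v/c = 38600/299800 = 0.1288.
Relativistic Doppler for wavelength: λ' = λ₀ · √((1 − β)/(1 + β)).
λ' = 690.7 × √(0.8712/1.1288) = 690.7 × 0.87856 ≈ 606.8 nm.

606.8 nm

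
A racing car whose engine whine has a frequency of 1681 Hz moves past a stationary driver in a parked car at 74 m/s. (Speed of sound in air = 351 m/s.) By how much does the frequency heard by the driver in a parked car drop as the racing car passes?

Approaching: f₁ = f · v/(v − v_s) = 1681 × 351/277 ≈ 2130 Hz.
Receding: f₂ = f · v/(v + v_s) = 1681 × 351/425 ≈ 1388 Hz.
Drop: f₁ − f₂ = 2f·v·v_s/(v² − v_s²) = 2 × 1681 × 351 × 74/(351² − 74²) ≈ 742 Hz.

742 Hz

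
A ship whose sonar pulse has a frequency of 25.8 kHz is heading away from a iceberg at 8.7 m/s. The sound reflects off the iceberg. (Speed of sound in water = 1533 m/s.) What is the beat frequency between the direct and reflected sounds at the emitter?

The iceberg receives the sound from a moving source: f₁ = f₀ · v/(v + v_e) = 25.8 × 1533/1541.7 ≈ 25.654 kHz.
On the return leg the ship is a moving observer: f₂ = f₁ · (v − v_e)/v = 25.654 × 1524.3/1533 ≈ 25.509 kHz.
Beat against the emitted tone (with f₀ = 25800 Hz): |f₂ − f₀| = 2v_e·f₀/(v + v_e) = 2 × 8.7 × 25800/1541.7 ≈ 291 Hz.

291 Hz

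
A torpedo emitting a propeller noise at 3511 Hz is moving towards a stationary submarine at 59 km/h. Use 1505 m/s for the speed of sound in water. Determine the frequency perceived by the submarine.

3550 Hz

59 km/h = 16.39 m/s.
Only the source moves, toward the listener, so f' = f · v/(v − v_s).
f' = 3511 × 1505/(1505 − 16.39) = 3511 × 1505/1489 ≈ 3550 Hz.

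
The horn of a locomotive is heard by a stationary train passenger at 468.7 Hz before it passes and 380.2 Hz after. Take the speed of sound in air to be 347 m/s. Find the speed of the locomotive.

f₁/f₂ = (v + v_s)/(v − v_s), so v_s = v · (f₁ − f₂)/(f₁ + f₂).
v_s = 347 × (468.7 − 380.2)/(468.7 + 380.2) = 347 × 88.5/848.9 ≈ 36 m/s.

36 m/s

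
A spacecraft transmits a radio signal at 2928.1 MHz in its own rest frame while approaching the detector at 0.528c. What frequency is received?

Relativistic Doppler for frequency: f' = f₀ · √((1 + β)/(1 − β)).
f' = 2928.1 × √(1.5280/0.4720) = 2928.1 × 1.79925 ≈ 5268.4 MHz.

5268.4 MHz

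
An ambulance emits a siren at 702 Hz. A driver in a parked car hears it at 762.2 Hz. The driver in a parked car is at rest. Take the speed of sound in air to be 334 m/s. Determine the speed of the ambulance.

f' > f, so the ambulance is approaching.
f' = f · v/(v − v_s) ⇒ v_s = v · |1 − f/f'|.
v_s = 334 × |1 − 702/762.2| = 334 × 0.07898 ≈ 26 m/s.

26 m/s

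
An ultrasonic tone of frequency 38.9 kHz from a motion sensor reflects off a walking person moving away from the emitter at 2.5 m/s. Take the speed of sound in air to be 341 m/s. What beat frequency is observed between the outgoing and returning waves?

566 Hz

At the walking person (a moving observer), f₁ = f₀ · (v − u)/v = 38.9 × 338.5/341 ≈ 38.615 kHz.
On reflection it acts as a source moving away from the stationary detector: f₂ = f₁ · v/(v + u) = 38.615 × 341/343.5 ≈ 38.334 kHz.
Beat frequency (with f₀ = 38900 Hz): |f₂ − f₀| = 2u·f₀/(v + u) = 2 × 2.5 × 38900/343.5 ≈ 566 Hz.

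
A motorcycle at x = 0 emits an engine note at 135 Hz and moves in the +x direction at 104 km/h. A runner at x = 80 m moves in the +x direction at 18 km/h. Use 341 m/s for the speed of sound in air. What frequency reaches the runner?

145 Hz

104 km/h = 28.89 m/s; 18 km/h = 5 m/s.
The observer lies on the +x side, so the source is heading toward the observer and the observer is heading away from the source.
Both move, so f' = f · (v − v_o)/(v − v_s).
f' = 135 × (341 − 5)/(341 − 28.89) = 135 × 336/312.11 ≈ 145 Hz.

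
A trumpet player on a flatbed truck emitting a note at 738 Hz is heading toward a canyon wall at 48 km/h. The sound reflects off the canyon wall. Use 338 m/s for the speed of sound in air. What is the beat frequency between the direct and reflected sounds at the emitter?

48 km/h = 13.33 m/s.
The canyon wall receives the sound from a moving source: f₁ = f₀ · v/(v − v_e) = 738 × 338/324.67 ≈ 768.3 Hz.
On the return leg the trumpet player on a flatbed truck is a moving observer: f₂ = f₁ · (v + v_e)/v = 768.3 × 351.33/338 ≈ 798.6 Hz.
Beat against the emitted tone: |f₂ − f₀| = 2v_e·f₀/(v − v_e) = 2 × 13.33 × 738/324.67 ≈ 61 Hz.

61 Hz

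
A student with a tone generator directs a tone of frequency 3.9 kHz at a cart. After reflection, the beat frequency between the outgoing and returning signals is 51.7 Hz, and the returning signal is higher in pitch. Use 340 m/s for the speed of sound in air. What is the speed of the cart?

2.24 m/s

Double Doppler shift off a moving reflector: f₂ = f₀ · (v + u)/(v − u) (u > 0 toward emitter).
Returning signal is higher, so f₂ = f₀ + Δf = 3900 + 51.7 = 3951.7 Hz.
Rearranging, u = v · (f₂ − f₀)/(f₂ + f₀) = 340 × 51.7/7851.7 ≈ 2.24 m/s.
So the cart is moving at 2.24 m/s toward the emitter.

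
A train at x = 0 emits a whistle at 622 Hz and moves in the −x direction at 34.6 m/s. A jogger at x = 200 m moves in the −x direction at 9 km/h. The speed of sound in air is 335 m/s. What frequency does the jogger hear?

568 Hz

9 km/h = 2.5 m/s.
The observer lies on the +x side, so the source is heading away from the observer and the observer is heading toward the source.
Both move, so f' = f · (v + v_o)/(v + v_s).
f' = 622 × (335 + 2.5)/(335 + 34.6) = 622 × 337.5/369.6 ≈ 568 Hz.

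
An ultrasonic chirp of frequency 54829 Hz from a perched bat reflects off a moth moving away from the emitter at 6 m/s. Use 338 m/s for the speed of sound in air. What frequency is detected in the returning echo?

The moth first receives the wave as a moving observer: f₁ = f₀ · (v − u)/v = 54829 × (338 − 6)/338 ≈ 53856 Hz.
On reflection it acts as a source moving away from the stationary detector: f₂ = f₁ · v/(v + u) = 53856 × 338/344 ≈ 52916 Hz.
Equivalently f₂ = f₀ · (v − u)/(v + u).

52916 Hz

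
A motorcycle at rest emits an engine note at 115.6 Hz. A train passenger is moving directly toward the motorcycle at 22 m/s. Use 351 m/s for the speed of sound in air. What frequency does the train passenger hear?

Only the observer moves, toward the source, so f' = f · (v + v_o)/v.
f' = 115.6 × (351 + 22)/351 = 115.6 × 373/351 ≈ 123 Hz.

123 Hz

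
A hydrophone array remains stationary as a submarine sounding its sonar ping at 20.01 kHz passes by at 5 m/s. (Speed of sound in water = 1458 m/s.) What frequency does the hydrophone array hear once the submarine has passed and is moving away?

Receding: f₂ = f · v/(v + v_s) = 20.01 × 1458/1463 ≈ 19.9 kHz.

19.9 kHz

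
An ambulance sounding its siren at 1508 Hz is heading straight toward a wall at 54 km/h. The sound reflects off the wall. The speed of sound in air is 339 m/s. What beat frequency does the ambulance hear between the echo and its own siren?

140 Hz

54 km/h = 15 m/s.
The wall receives the sound from a moving source: f₁ = f₀ · v/(v − v_e) = 1508 × 339/324 ≈ 1577.8 Hz.
On the return leg the ambulance is a moving observer: f₂ = f₁ · (v + v_e)/v = 1577.8 × 354/339 ≈ 1647.6 Hz.
Beat against the emitted tone: |f₂ − f₀| = 2v_e·f₀/(v − v_e) = 2 × 15 × 1508/324 ≈ 140 Hz.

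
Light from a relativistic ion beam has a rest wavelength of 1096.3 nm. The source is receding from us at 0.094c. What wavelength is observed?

Relativistic Doppler for wavelength: λ' = λ₀ · √((1 + β)/(1 − β)).
λ' = 1096.3 × √(1.0940/0.9060) = 1096.3 × 1.09887 ≈ 1204.7 nm.

1204.7 nm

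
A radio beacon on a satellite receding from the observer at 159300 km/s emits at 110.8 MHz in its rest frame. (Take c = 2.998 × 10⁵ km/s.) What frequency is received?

β = v/c = 159300/299800 = 0.5314.
Relativistic Doppler for frequency: f' = f₀ · √((1 − β)/(1 + β)).
f' = 110.8 × √(0.4686/1.5314) = 110.8 × 0.55320 ≈ 61.3 MHz.

61.3 MHz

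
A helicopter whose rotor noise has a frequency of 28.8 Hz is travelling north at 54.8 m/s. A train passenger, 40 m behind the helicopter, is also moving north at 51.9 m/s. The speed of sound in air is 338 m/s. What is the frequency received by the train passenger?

The train passenger is behind, so the helicopter is moving away from it while the train passenger is moving toward the helicopter.
General Doppler shift: f' = f · (v + v_o)/(v + v_s).
f' = 28.8 × (338 + 51.9)/(338 + 54.8) = 28.8 × 389.9/392.8 ≈ 28.6 Hz.

28.6 Hz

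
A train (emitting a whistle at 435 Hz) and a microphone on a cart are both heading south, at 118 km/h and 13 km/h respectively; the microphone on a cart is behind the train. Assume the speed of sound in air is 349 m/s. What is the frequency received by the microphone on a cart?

118 km/h = 32.78 m/s; 13 km/h = 3.611 m/s.
The microphone on a cart is behind, so the train is moving away from it while the microphone on a cart is moving toward the train.
General Doppler shift: f' = f · (v + v_o)/(v + v_s).
f' = 435 × (349 + 3.611)/(349 + 32.78) = 435 × 352.61/381.78 ≈ 402 Hz.

402 Hz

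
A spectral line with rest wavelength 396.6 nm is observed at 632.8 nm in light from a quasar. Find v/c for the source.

0.436

λ'/λ₀ = 1.5956 > 1 (redshift), so the source is receding.
λ'/λ₀ = √((1 + β)/(1 − β)) for a receding source ⇒ β = (r² − 1)/(r² + 1) with r = λ'/λ₀.
β = (2.5458 − 1)/(2.5458 + 1) ≈ 0.436.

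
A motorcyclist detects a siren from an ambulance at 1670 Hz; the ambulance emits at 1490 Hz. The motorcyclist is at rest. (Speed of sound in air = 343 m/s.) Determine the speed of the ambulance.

f' > f, so the ambulance is approaching.
f' = f · v/(v − v_s) ⇒ v_s = v · |1 − f/f'|.
v_s = 343 × |1 − 1490/1670| = 343 × 0.1078 ≈ 37 m/s.

37 m/s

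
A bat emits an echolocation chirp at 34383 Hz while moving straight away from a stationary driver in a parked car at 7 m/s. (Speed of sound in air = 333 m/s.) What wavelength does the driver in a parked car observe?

With the source moving away from a stationary observer, f' = f · v/(v + v_s).
f' = 34383 × 333/(333 + 7) ≈ 33675 Hz.
λ' = v/f' = 333/33675.1 ≈ 9.89 mm.

9.89 mm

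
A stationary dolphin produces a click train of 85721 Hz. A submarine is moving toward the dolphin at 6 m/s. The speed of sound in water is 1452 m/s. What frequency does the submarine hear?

86075 Hz

Moving observer, stationary source: f' = f · (v + v_o)/v.
f' = 85721 × (1452 + 6)/1452 = 85721 × 1458/1452 ≈ 86075 Hz.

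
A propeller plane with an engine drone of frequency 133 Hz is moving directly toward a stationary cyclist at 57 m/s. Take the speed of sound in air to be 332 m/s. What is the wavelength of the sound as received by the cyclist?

2.07 m

Only the source moves, toward the listener, so f' = f · v/(v − v_s).
f' = 133 × 332/(332 − 57) ≈ 161 Hz.
λ' = v/f' = 332/160.567 ≈ 2.07 m.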